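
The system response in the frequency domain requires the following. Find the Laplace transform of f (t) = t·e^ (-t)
L{t·e^(at)}=1/(s-a)²
L{t·e^(-t)}=1/(s+1)²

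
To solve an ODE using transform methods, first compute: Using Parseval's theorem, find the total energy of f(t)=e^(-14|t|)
Parseval's theorem: E = integral |f(t)|^2 dt = (1/2pi) integral |F(omega)|^2 domega
E = integral_{-inf}^{inf} e^(-28|t|) dt = 2*integral_0^inf e^(-28t) dt = 2/(2*14) = 1/14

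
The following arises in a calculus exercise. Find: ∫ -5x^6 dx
Using power rule: ∫ -5x^6 dx=-5/7 x^7 + C=(-5/7)x^7 + C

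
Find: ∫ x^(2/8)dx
Power rule: ∫ x^(1/4) dx=x^(5/4)/(5/4) + C

Answer: (4/5)·x^(5/4) + C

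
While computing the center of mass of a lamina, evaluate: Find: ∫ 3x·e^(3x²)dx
Let u = 3x², du = 6x dx
∫ (1/2)e^u du = e^u/2+C

Answer: e^(3x²)/2+C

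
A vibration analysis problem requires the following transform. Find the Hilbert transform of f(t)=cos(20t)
The Hilbert transform shifts each frequency component by -pi/2.
H{cos(wt)}=sin(wt)
With w=20: H{cos(20t)}=sin(20t)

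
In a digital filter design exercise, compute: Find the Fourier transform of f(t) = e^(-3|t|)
Using the standard pair: F{e^(-a|t|)} = 2a/(a^2+omega^2)
With a = 3: F(omega) = 6/(9+omega^2)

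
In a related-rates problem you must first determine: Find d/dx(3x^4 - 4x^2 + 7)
Power rule: d/dx(ax^n) = n·a·x^(n-1)
Term by term: 12·x^3-8·x

Answer: 12x^3-8x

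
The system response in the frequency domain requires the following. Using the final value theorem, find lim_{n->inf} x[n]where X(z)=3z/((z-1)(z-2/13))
Final value theorem: lim x[n] = lim_{z->1} (z-1)*X(z)
(z-1)*X(z) = 3z/(z-2/13)
As z->1: 3/(1-2/13) = 3/(11/13) = 39/11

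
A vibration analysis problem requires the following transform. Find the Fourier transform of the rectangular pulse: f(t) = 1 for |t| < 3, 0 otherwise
F(omega) = integral from -3 to 3 of e^(-j*omega*t) dt
= 2*sin(3*omega)/omega = 6*sinc(3*omega/pi)

Answer: 2*sin(3*omega)/omega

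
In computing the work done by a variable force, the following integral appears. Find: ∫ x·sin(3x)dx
By parts: u = x, dv = sin(3x) dx
du = dx, v = -cos(3x)/3
= -x·cos(3x)/3+sin(3x)/3²+C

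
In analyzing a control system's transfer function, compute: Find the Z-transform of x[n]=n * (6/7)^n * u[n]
Using the property Z{n * a^n * u[n]}=az/(z-a)^2
With a=6/7: X(z)=(6/7)z/(z - 6/7)^2, |z| > 6/7

Answer: (6/7)z/(z - 6/7)^2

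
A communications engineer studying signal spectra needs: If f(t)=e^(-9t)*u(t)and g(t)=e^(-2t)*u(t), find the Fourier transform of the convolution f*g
By the convolution theorem: F{f*g}=F(omega)*G(omega)
F(omega)=1/(9 + j*omega), G(omega)=1/(2 + j*omega)
F{f*g}=1/((9 + j*omega)(2 + j*omega))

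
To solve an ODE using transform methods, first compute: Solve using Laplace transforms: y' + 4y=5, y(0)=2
Take L of both sides: sY(s) - 2 + 4Y(s) = 5/s
Y(s)(s + 4) = 5/s + 2
Y(s) = 5/(s(s + 4)) + 2/(s + 4)
Partial fractions: 5/(s(s + 4)) = (5/4)/s - (5/4)/(s + 4)
So Y(s) = (5/4)/s + (3/4)/(s + 4)
Inverse transform (L^(-1){1/s} = 1, L^(-1){1/(s + 4)} = e^(-4t)):

Answer: y(t) = 5/4 + (3/4)·e^(-4t)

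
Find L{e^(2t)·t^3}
First shifting: L{e^(at)f(t)}=F(s-a)
L{t^3}=6/s^4
Shift s → s-2: 6/(s-2)^4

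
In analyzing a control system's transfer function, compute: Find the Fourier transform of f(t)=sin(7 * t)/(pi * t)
sin(W * t)/(pi * t)=(W/pi) * sinc(W * t/pi) is the impulse response of the ideal low-pass filter with cutoff W (here W=7).
Its Fourier transform is a rectangular function:
F(omega)=1 for |omega| < 7, 0 otherwise

Answer: rect(omega/14) [i.e., 1 for |omega| < 7, 0 otherwise]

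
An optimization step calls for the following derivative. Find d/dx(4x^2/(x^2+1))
Quotient rule: (f/g)' = (f'g - fg')/g²
f = 4x^2, f' = 8x
g = x^2 + 1, g' = 2x

Answer: (8x·(x^2 + 1) - 8x^3)/(x^2 + 1)²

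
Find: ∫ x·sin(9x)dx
By parts: u=x, dv=sin(9x) dx
du=dx, v=-cos(9x)/9
=-x·cos(9x)/9+sin(9x)/9²+C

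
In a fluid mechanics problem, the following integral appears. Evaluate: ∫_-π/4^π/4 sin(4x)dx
Antiderivative: -cos(4x)/4
Evaluate at bounds: [-cos(4·π/4)/4] - [-cos(4·-π/4)/4]
=(-(-1) + (-1))/4=0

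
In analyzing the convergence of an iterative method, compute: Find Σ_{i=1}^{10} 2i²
= 2·n(n+1)(2n+1)/6 = 2·10·11·21/6 = 770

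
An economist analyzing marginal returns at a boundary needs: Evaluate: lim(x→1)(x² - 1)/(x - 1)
Factor: (x² - 1) = (x-1)(x+1)
Cancel (x-1): lim(x→1) (x+1) = 2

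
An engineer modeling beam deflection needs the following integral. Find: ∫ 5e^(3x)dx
Since d/dx[e^(3x)]=3e^(3x), we get 5/3 e^(3x)+C

Answer: (5/3)e^(3x)+C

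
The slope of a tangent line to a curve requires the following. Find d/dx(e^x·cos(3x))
Product rule: (fg)'=f'g+fg'
f=e^x, f'=e^x
g=cos(3x), g'=-3·sin(3x)

Answer: e^x·cos(3x)-3·e^x·sin(3x)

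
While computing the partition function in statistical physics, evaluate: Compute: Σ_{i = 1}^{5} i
Using formula: Σ i^1 = n(n + 1)/2 = 5·6/2 = 15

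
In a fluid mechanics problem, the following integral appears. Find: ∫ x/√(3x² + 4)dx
Let u=3x²+4, du=6x dx
∫ (1/6)·u^(-1/2) du=√u/3+C

Answer: √(3x²+4)/3+C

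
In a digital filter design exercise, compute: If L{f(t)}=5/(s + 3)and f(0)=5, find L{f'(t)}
L{f'(t)} = s·F(s) - f(0) = 5s/(s + 3) - 5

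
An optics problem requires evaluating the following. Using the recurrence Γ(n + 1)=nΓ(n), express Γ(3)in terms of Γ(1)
Γ(3)=2Γ(2)=2·1Γ(1)=...=2!·Γ(1)=2·Γ(1)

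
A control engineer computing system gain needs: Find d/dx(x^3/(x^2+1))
Quotient rule: (f/g)' = (f'g - fg')/g²
f = x^3, f' = 3x^2
g = x^2 + 1, g' = 2x

Answer: (3x^2·(x^2 + 1) - 2x^4)/(x^2 + 1)²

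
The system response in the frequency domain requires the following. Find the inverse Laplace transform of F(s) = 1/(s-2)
L^(-1){1/(s-a)} = c·e^(at)
Here a = 2, c = 1

Answer: e^(2t)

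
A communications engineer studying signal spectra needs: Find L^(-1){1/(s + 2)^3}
L^(-1){1/(s-a)^n} = t^(n-1)·e^(at)/(n-1)!
Here a = -2, n = 3: t^2·e^(-2t)/2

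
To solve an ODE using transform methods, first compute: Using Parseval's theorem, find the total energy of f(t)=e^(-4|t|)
Parseval's theorem: E = integral |f(t)|^2 dt = (1/2pi) integral |F(omega)|^2 domega
E = integral_{-inf}^{inf} e^(-8|t|) dt = 2 * integral_0^inf e^(-8t) dt = 2/(2 * 4) = 1/4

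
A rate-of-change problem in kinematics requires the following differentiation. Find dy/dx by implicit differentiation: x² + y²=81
Differentiate both sides: 2x + 2y·(dy/dx) = 0
Solve: dy/dx = -2x/(2y) = -x/y

Answer: dy/dx = -x/y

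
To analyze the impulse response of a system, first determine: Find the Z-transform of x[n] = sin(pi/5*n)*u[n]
Z{sin(w0*n)*u[n]} = z*sin(w0)/(z^2-2z*cos(w0)+1)
With w0 = pi/5: X(z) = z*sin(pi/5)/(z^2-2z*cos(pi/5)+1)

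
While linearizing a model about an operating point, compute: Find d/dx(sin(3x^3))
Chain rule: d/dx[sin(u)] = cos(u)·u' where u = 3x^3
u' = 9x^2

Answer: 9x^2·cos(3x^3)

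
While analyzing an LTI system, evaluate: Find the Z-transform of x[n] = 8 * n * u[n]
Z{n * u[n]} = z/(z-1)^2
By linearity: Z{8 * n * u[n]} = 8z/(z-1)^2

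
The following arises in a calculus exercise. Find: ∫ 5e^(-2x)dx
Since d/dx[e^(-2x)]=-2e^(-2x), we get -5/2 e^(-2x) + C

Answer: (-5/2)e^(-2x) + C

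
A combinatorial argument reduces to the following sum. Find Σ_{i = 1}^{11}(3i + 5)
= 3·Σ i+5·11 = 3·66+55 = 253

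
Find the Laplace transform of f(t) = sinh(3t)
L{sinh(at)}=a/(s²-a²)
L{sinh(3t)}=3/(s²-9)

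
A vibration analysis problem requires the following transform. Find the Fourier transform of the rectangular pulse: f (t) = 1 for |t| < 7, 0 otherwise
F(omega) = integral from -7 to 7 of e^(-j*omega*t) dt
= 2*sin(7*omega)/omega = 14*sinc(7*omega/pi)

Answer: 2*sin(7*omega)/omega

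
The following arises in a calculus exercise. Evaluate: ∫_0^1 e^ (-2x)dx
Antiderivative: (1/(-2))e^(-2x)
Evaluate: (1/(-2))(e^-2 - 1)

Answer: (e^-2 - 1)/(-2)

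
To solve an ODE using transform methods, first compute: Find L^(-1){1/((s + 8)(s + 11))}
Partial fractions: 1/((s + 8)(s + 11))=A/(s + 8) + B/(s + 11)
Cover-up: A=1/(s + 11)|_{s=-8}=1/3; B=1/(s + 8)|_{s=-11}=-1/3
L^(-1)=(1/3)e^(-8t) - (1/3)e^(-11t)

Answer: (1/3)(e^(-8t) - e^(-11t))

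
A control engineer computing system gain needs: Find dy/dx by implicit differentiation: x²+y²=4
Differentiate both sides: 2x + 2y·(dy/dx) = 0
Solve: dy/dx = -2x/(2y) = -x/y

Answer: dy/dx = -x/y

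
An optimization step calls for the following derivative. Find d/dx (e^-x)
Chain rule: d/dx[e^u] = e^u · u' where u = -x
u' = -1

Answer: -1·e^-x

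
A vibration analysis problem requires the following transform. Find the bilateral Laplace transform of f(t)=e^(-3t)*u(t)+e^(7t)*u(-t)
For e^(-3t) * u(t): L=1/(s+3), Re(s) > -3
For e^(7t) * u(-t): L=-1/(s-7), Re(s) < 7
Combined: F(s)=1/(s+3)-1/(s-7), -3 < Re(s) < 7

Answer: 1/(s+3)-1/(s-7), ROC: -3 < Re(s) < 7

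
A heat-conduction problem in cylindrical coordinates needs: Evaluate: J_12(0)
J_n(0) = 0 for all n > 0 (Bessel function of first kind)
J_12(0) = 0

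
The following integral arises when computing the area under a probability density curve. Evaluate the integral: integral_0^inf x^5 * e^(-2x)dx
This is a Gamma integral. Substitute u = 2x (du = 2 dx):
integral_0^inf x^5 * e^(-2x) dx = (1/2^6) integral_0^inf u^5 * e^(-u) du
= Gamma(6)/2^6 = 5!/2^6 = 120/64

Answer: 15/8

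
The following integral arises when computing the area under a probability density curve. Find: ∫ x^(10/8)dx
Power rule: ∫ x^(5/4) dx = x^(9/4)/(9/4) + C

Answer: (4/9)·x^(9/4) + C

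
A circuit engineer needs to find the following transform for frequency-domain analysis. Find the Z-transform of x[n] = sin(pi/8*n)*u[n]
Z{sin(w0 * n) * u[n]} = z * sin(w0)/(z^2-2z * cos(w0)+1)
With w0 = pi/8: X(z) = z * sin(pi/8)/(z^2-2z * cos(pi/8)+1)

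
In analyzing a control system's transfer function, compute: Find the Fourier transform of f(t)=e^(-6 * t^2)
The Fourier transform of a Gaussian e^(-a * t^2) is sqrt(pi/a) * e^(-omega^2/(4a)).
With a = 6: F(omega) = sqrt(pi/6) * e^(-omega^2/24)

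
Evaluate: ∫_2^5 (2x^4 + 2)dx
Step 1: Find antiderivative F(x) = (2/5)x^5 + 2x
Step 2: F(5) - F(2) = 1260 - (84/5) = 6216/5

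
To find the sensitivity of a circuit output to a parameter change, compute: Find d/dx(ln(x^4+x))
Chain rule: d/dx[ln(u)] = u'/u where u = x^4 + x
u' = 4x^3 + 1

Answer: (4x^3 + 1)/(x^4 + x)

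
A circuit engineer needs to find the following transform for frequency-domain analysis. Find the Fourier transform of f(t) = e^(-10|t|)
Using the standard pair: F{e^(-a|t|)}=2a/(a^2+omega^2)
With a=10: F(omega)=20/(100+omega^2)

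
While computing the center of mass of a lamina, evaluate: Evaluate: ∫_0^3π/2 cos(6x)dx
Antiderivative: sin(6x)/6
Evaluate at bounds: [sin(6·3π/2)/6] - [sin(6·0)/6]
=((0) - (0))/6=0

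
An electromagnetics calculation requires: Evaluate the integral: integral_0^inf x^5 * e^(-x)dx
This is a Gamma integral. Substitute u = 1x:
integral_0^inf x^5 * e^(-x) dx = (1/1^6) integral_0^inf u^5 * e^(-u) du
= Gamma(6)/1^6 = 5!/1^6 = 120/1

Answer: 120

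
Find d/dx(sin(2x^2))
Chain rule: d/dx[sin(u)] = cos(u)·u' where u = 2x^2
u' = 4x

Answer: 4x·cos(2x^2)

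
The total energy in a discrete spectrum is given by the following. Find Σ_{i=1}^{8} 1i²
=1·n(n+1)(2n+1)/6=1·8·9·17/6=204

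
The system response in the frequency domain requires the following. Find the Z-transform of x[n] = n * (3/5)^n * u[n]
Using the property Z{n * a^n * u[n]} = az/(z-a)^2
With a = 3/5: X(z) = (3/5)z/(z - 3/5)^2, |z| > 3/5

Answer: (3/5)z/(z - 3/5)^2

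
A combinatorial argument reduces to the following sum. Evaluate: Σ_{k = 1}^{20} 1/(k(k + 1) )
Partial fractions: 1/(k(k + 1))=1/k - 1/(k + 1)
Telescoping sum: 1(1 - 1/21)=1·20/21

Answer: 20/21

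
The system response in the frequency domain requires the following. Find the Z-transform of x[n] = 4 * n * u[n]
Z{n*u[n]}=z/(z-1)^2
By linearity: Z{4*n*u[n]}=4z/(z-1)^2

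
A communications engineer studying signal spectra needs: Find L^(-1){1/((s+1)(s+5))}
Partial fractions: 1/((s + 1)(s + 5)) = A/(s + 1) + B/(s + 5)
Cover-up: A = 1/(s + 5)|_{s = -1} = 1/4; B = 1/(s + 1)|_{s = -5} = -1/4
L^(-1) = (1/4)e^(-t) - (1/4)e^(-5t)

Answer: (1/4)(e^(-t) - e^(-5t))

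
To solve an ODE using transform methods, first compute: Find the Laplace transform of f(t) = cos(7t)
L{cos(wt)}=s/(s² + w²)
L{cos(7t)}=s/(s² + 49)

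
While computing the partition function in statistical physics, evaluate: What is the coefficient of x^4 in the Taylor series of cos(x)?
cos(x)=Σ (-1)^k x^(2k)/(2k)!
For x^4: (-1)^2/4!=1/24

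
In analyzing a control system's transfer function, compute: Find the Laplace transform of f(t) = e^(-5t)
L{e^(at)} = 1/(s-a)
L{e^(-5t)} = 1/(s + 5)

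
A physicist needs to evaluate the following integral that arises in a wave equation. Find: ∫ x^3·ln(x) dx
By parts: u = ln(x), dv = x^3 dx
du = 1/x dx, v = x^4/4
= x^4·ln(x)/4 - ∫ x^3/4 dx
= x^4·ln(x)/4 - x^4/16+C

Answer: x^4(ln(x)/4-1/16)+C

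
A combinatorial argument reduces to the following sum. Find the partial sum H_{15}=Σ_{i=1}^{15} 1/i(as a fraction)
H_15 = 1 + 1/2 + 1/3 + ... + 1/15
= 1195757/360360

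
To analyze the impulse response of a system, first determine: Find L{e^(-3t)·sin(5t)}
First shifting: L{e^(at)f(t)} = F(s-a)
L{sin(5t)} = 5/(s²+25)
Shift: 5/((s+3)²+25)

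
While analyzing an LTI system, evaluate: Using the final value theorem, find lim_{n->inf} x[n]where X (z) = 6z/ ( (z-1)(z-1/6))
Final value theorem: lim x[n]=lim_{z->1} (z-1)*X(z)
(z-1)*X(z)=6z/(z-1/6)
As z->1: 6/(1-1/6)=6/(5/6)=36/5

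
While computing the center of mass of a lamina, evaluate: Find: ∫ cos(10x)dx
Using substitution u = 10x: ∫ cos(u) du/10 = sin(u)/10 + C

Answer: (1/10)sin(10x) + C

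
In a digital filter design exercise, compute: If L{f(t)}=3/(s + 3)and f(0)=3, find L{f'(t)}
L{f'(t)}=s·F(s) - f(0)=3s/(s + 3) - 3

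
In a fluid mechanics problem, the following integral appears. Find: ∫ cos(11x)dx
Using substitution u = 11x: ∫ cos(u) du/11 = sin(u)/11 + C

Answer: (1/11)sin(11x) + C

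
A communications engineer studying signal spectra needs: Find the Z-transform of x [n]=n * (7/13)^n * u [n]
Using the property Z{n * a^n * u[n]}=az/(z-a)^2
With a=7/13: X(z)=(7/13)z/(z - 7/13)^2, |z| > 7/13

Answer: (7/13)z/(z - 7/13)^2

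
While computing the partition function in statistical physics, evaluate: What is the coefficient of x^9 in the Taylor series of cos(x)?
cos(x) has only even powers. Coefficient of x^9=0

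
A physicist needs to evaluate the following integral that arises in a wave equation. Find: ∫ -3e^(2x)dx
Since d/dx[e^(2x)] = 2e^(2x), we get -3/2 e^(2x)+C

Answer: (-3/2)e^(2x)+C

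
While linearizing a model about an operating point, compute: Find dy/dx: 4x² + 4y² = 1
Differentiate: 8x + 8y·(dy/dx)=0
dy/dx=-8x/(8y)=-1·(x/y)

Answer: dy/dx=-1·(x/y)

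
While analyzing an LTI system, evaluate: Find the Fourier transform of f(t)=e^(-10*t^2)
The Fourier transform of a Gaussian e^(-a*t^2) is sqrt(pi/a)*e^(-omega^2/(4a)).
With a=10: F(omega)=sqrt(pi/10)*e^(-omega^2/40)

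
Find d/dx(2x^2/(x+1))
Quotient rule: (f/g)'=(f'g - fg')/g²
f=2x^2, f'=4x
g=x+1, g'=1

Answer: (4x·(x+1)-2x^2)/(x+1)²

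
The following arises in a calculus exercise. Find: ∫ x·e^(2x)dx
Integration by parts: u=x, dv=e^(2x) dx
du=dx, v=e^(2x)/2
=x·e^(2x)/2 - ∫ e^(2x)/2 dx
=x·e^(2x)/2 - e^(2x)/4+C

Answer: e^(2x)(x/2-1/4)+C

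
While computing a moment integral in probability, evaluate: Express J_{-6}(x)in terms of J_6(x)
For integer n: J_{-n}(x) = (-1)^n J_n(x)
With n = 6: J_{-6}(x) = (-1)^6 J_6(x) = J_6(x)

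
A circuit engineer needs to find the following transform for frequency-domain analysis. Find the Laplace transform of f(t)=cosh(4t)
L{cosh(at)} = s/(s²-a²)
L{cosh(4t)} = s/(s²-16)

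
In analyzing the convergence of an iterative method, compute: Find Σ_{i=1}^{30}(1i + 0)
=1·Σ i+0·30=1·465+0=465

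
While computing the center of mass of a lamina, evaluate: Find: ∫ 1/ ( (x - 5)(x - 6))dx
Partial fractions: 1/((x-5)(x-6))=A/(x-5)+B/(x-6)
A=-1, B=1
∫ [-1· 1/(x-5)+1· 1/(x-6)] dx
=(1)[ln|x-6| - ln|x-5|]+C

Answer: ln|(x-6)/(x-5)|+C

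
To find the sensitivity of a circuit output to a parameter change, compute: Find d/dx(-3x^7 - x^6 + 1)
Power rule: d/dx(ax^n) = n·a·x^(n-1)
Term by term: -21·x^6-6·x^5

Answer: -21x^6-6x^5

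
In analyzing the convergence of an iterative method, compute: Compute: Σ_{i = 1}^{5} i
Using formula: Σ i^1=n(n + 1)/2=5·6/2=15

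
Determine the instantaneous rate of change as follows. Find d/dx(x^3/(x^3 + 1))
Quotient rule: (f/g)'=(f'g - fg')/g²
f=x^3, f'=3x^2
g=x^3+1, g'=3x^2

Answer: (3x^2·(x^3+1)-3x^5)/(x^3+1)²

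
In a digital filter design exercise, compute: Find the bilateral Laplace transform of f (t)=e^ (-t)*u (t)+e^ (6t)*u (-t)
For e^(-t)*u(t): L=1/(s+1), Re(s) > -1
For e^(6t)*u(-t): L=-1/(s-6), Re(s) < 6
Combined: F(s)=1/(s+1)-1/(s-6), -1 < Re(s) < 6

Answer: 1/(s+1)-1/(s-6), ROC: -1 < Re(s) < 6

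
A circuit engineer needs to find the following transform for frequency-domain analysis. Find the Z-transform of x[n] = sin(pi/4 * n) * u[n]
Z{sin(w0*n)*u[n]}=z*sin(w0)/(z^2 - 2z*cos(w0) + 1)
With w0=pi/4: X(z)=z*sin(pi/4)/(z^2 - 2z*cos(pi/4) + 1)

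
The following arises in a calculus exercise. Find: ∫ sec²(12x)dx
Since d/dx[tan(12x)]=12sec²(12x), integral=tan(12x)/12+C

Answer: (1/12)tan(12x)+C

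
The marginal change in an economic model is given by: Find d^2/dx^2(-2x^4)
Apply power rule 2 times:
d^1: -8x^3
d^2: -24x^2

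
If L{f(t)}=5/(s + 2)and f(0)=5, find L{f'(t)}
L{f'(t)}=s·F(s) - f(0)=5s/(s+2)-5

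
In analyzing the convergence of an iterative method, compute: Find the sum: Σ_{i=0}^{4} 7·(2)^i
Geometric series: S = a(1 - r^n)/(1 - r)
a = 7, r = 2, n = 5
S = 7(1-32)/-1 = 217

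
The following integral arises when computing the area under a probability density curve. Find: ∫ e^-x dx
Since d/dx[e^-x]=- e^-x, we get -1e^-x+C

Answer: -e^-x+C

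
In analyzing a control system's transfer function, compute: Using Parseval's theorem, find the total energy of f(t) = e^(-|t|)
Parseval's theorem: E=integral |f(t)|^2 dt=(1/2pi) integral |F(omega)|^2 domega
E=integral_{-inf}^{inf} e^(-2|t|) dt=2 * integral_0^inf e^(-2t) dt=2/(2 * 1)=1/1

Answer: 1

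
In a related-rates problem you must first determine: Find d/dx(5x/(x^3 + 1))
Quotient rule: (f/g)' = (f'g - fg')/g²
f = 5x, f' = 5
g = x^3 + 1, g' = 3x^2

Answer: (5·(x^3 + 1) - 15x^3)/(x^3 + 1)²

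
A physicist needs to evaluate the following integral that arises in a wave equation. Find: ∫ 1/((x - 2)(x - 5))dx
Partial fractions: 1/((x-2)(x-5))=A/(x-2) + B/(x-5)
A=-1/3, B=1/3
∫ [-1/3· 1/(x-2) + 1/3· 1/(x-5)] dx
=(1/3)[ln|x-5| - ln|x-2|] + C

Answer: (1/3)·ln|(x-5)/(x-2)| + C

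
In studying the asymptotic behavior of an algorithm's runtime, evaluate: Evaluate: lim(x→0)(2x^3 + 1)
Polynomial is continuous, so substitute x = 0:
2·0^3+1 = 1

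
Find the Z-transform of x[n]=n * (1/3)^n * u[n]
Using the property Z{n * a^n * u[n]}=az/(z-a)^2
With a=1/3: X(z)=(1/3)z/(z - 1/3)^2, |z| > 1/3

Answer: (1/3)z/(z - 1/3)^2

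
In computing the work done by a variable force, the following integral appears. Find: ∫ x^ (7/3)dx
Power rule: ∫ x^(7/3) dx = x^(10/3)/(10/3) + C

Answer: (3/10)·x^(10/3) + C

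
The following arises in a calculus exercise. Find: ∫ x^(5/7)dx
Power rule: ∫ x^(5/7) dx = x^(12/7)/(12/7) + C

Answer: (7/12)·x^(12/7) + C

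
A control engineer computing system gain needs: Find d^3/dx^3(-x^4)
Apply power rule 3 times:
d^1: -4x^3
d^2: -12x^2
d^3: -24x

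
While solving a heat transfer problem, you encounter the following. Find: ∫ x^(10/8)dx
Power rule: ∫ x^(5/4) dx = x^(9/4)/(9/4) + C

Answer: (4/9)·x^(9/4) + C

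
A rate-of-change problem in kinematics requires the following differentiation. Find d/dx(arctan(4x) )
d/dx[arctan(u)]=u'/(1 + u²), u=4x, u'=4

Answer: 4/(1 + 16x²)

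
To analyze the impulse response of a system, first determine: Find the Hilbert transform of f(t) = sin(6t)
The Hilbert transform shifts each frequency component by -pi/2.
H{sin(wt)} = -cos(wt)
With w = 6: H{sin(6t)} = -cos(6t)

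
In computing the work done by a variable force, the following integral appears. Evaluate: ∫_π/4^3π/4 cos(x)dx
Antiderivative: sin(x)
Evaluate at bounds: [sin(1·3π/4)/1] - [sin(1·π/4)/1]
=((√2/2) - (√2/2))/1=0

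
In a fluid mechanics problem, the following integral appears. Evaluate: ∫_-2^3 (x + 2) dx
Step 1: Find antiderivative F(x) = (1/2)x^2+2x
Step 2: F(3) - F(-2) = 21/2 - (-2) = 25/2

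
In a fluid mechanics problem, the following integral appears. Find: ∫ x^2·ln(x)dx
By parts: u=ln(x), dv=x^2 dx
du=1/x dx, v=x^3/3
=x^3·ln(x)/3 - ∫ x^2/3 dx
=x^3·ln(x)/3 - x^3/9 + C

Answer: x^3(ln(x)/3 - 1/9) + C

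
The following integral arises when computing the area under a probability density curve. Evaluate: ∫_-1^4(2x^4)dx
Step 1: Find antiderivative F(x) = (2/5)x^5
Step 2: F(4) - F(-1) = 2048/5 - (-2/5) = 410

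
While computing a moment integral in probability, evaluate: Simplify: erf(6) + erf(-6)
erf is odd: erf(-6)=-erf(6)
erf(6)+erf(-6)=erf(6) - erf(6)=0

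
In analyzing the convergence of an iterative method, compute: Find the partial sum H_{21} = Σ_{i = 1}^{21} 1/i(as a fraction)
H_21 = 1 + 1/2 + 1/3 + ... + 1/21
= 18858053/5173168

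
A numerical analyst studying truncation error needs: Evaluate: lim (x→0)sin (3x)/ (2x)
L'Hôpital (0/0): lim 3cos(3x)/2=3/2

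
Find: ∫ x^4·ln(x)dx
By parts: u = ln(x), dv = x^4 dx
du = 1/x dx, v = x^5/5
= x^5·ln(x)/5 - ∫ x^4/5 dx
= x^5·ln(x)/5 - x^5/25 + C

Answer: x^5(ln(x)/5 - 1/25) + C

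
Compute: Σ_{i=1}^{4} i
Using formula: Σ i^1=n(n + 1)/2=4·5/2=10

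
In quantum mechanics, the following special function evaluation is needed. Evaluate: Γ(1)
Γ(n)=(n-1)! for positive integers
Γ(1)=0!=1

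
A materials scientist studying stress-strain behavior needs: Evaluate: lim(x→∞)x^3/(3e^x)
Apply L'Hôpital 3 times (∞/∞ each time):
Eventually get 3!/(3e^x) → 0

Answer: 0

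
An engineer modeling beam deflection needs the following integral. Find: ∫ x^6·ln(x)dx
By parts: u = ln(x), dv = x^6 dx
du = 1/x dx, v = x^7/7
= x^7·ln(x)/7 - ∫ x^6/7 dx
= x^7·ln(x)/7 - x^7/49 + C

Answer: x^7(ln(x)/7 - 1/49) + C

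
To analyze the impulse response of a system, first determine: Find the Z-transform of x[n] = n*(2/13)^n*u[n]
Using the property Z{n * a^n * u[n]} = az/(z-a)^2
With a = 2/13: X(z) = (2/13)z/(z - 2/13)^2, |z| > 2/13

Answer: (2/13)z/(z - 2/13)^2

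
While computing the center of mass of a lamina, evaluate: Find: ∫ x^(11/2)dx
Power rule: ∫ x^(11/2) dx = x^(13/2)/(13/2)+C

Answer: (2/13)·x^(13/2)+C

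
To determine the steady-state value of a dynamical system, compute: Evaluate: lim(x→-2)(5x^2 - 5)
Polynomial is continuous, so substitute x = -2:
5·(-2)^2-5 = 15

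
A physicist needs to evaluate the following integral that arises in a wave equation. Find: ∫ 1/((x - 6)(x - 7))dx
Partial fractions: 1/((x-6)(x-7)) = A/(x-6)+B/(x-7)
A = -1, B = 1
∫ [-1· 1/(x-6)+1· 1/(x-7)] dx
= (1)[ln|x-7| - ln|x-6|]+C

Answer: ln|(x-7)/(x-6)|+C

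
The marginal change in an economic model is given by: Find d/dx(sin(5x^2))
Chain rule: d/dx[sin(u)]=cos(u)·u' where u=5x^2
u'=10x

Answer: 10x·cos(5x^2)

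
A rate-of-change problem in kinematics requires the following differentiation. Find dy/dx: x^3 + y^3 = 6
Differentiate: 3x^2 + 3y^2·(dy/dx)=0
dy/dx=-3x^2/(3y^2)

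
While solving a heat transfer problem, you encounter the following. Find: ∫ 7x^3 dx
Using power rule: ∫ 7x^3 dx=7/4 x^4 + C=(7/4)x^4 + C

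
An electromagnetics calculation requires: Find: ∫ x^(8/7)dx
Power rule: ∫ x^(8/7) dx = x^(15/7)/(15/7) + C

Answer: (7/15)·x^(15/7) + C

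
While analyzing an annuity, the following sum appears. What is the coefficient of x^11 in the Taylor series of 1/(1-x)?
1/(1-x)=Σ x^n for |x|<1
All coefficients are 1

Answer: 1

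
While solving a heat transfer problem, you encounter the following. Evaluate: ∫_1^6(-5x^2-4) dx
Step 1: Find antiderivative F(x) = (-5/3)x^3 - 4x
Step 2: F(6) - F(1) = -384 - (-17/3) = -1135/3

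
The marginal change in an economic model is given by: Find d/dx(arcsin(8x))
d/dx[arcsin(u)] = u'/√(1-u²), u = 8x, u' = 8

Answer: 8/√(1 - 64x²)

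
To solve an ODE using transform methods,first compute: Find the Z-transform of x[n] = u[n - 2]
Using the time-shift property: Z{u[n-2]}=z^(-2)*z/(z-1)
=z^(-1)/(z-1)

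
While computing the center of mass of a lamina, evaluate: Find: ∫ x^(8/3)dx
Power rule: ∫ x^(8/3) dx = x^(11/3)/(11/3)+C

Answer: (3/11)·x^(11/3)+C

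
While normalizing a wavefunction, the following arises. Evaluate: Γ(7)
Γ(n) = (n-1)! for positive integers
Γ(7) = 6! = 720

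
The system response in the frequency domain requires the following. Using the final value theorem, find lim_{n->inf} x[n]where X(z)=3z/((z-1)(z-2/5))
Final value theorem: lim x[n]=lim_{z->1} (z-1) * X(z)
(z-1) * X(z)=3z/(z-2/5)
As z->1: 3/(1 - 2/5)=3/(3/5)=5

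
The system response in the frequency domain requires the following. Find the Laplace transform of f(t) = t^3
L{t^n} = n!/s^(n + 1)
L{t^3} = 3!/s^4 = 6/s^4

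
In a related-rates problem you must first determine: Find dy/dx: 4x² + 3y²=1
Differentiate: 8x + 6y·(dy/dx) = 0
dy/dx = -8x/(6y) = -(4/3)·(x/y)

Answer: dy/dx = -(4/3)·(x/y)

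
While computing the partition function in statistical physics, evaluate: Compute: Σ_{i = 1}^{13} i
Using formula: Σ i^1 = n(n + 1)/2 = 13·14/2 = 91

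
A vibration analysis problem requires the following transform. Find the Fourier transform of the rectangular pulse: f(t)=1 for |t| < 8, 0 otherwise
F(omega)=integral from -8 to 8 of e^(-j * omega * t) dt
=2 * sin(8 * omega)/omega=16 * sinc(8 * omega/pi)

Answer: 2 * sin(8 * omega)/omega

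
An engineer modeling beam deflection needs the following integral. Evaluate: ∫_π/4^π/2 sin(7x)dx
Antiderivative: -cos(7x)/7
Evaluate at bounds: [-cos(7·π/2)/7] - [-cos(7·π/4)/7]
=(-(0) + (√2/2))/7=√2/14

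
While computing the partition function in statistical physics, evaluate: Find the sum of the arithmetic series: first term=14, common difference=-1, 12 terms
Last term: a_n=14+(12-1)·-1=3
Sum=n(a_1+a_n)/2=12(14+3)/2=102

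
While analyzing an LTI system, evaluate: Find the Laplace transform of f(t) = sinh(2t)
L{sinh(at)} = a/(s²-a²)
L{sinh(2t)} = 2/(s²-4)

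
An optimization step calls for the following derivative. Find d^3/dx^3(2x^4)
Apply power rule 3 times:
d^1: 8x^3
d^2: 24x^2
d^3: 48x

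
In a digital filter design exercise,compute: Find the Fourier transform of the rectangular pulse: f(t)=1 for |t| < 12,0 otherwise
F(omega) = integral from -12 to 12 of e^(-j*omega*t) dt
= 2*sin(12*omega)/omega = 24*sinc(12*omega/pi)

Answer: 2*sin(12*omega)/omega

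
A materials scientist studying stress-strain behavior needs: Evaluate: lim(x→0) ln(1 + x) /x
L'Hôpital (0/0): lim 1/(1 + x) / 1=1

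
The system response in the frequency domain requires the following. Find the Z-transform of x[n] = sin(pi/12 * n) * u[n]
Z{sin(w0*n)*u[n]} = z*sin(w0)/(z^2-2z*cos(w0)+1)
With w0 = pi/12: X(z) = z*sin(pi/12)/(z^2-2z*cos(pi/12)+1)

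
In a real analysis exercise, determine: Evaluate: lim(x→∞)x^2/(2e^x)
Apply L'Hôpital 2 times (∞/∞ each time):
Eventually get 2!/(2e^x) → 0

Answer: 0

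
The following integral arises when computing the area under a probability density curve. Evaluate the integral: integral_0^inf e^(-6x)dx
integral_0^inf e^(-6x) dx = [-1/6*e^(-6x)]_0^inf
= 0 - (-1/6) = 1/6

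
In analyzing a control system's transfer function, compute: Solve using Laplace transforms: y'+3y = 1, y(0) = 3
Take L of both sides: sY(s)-3+3Y(s) = 1/s
Y(s)(s+3) = 1/s+3
Y(s) = 1/(s(s+3))+3/(s+3)
Partial fractions: 1/(s(s+3)) = (1/3)/s - (1/3)/(s+3)
So Y(s) = (1/3)/s+(8/3)/(s+3)
Inverse transform (L^(-1){1/s} = 1, L^(-1){1/(s+3)} = e^(-3t)):

Answer: y(t) = 1/3+(8/3)·e^(-3t)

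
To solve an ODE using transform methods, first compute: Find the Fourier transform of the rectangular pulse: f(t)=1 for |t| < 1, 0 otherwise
F(omega) = integral from -1 to 1 of e^(-j * omega * t) dt
= 2 * sin(1 * omega)/omega = 2 * sinc(1 * omega/pi)

Answer: 2 * sin(1 * omega)/omega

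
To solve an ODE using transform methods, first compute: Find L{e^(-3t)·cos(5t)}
First shifting: L{e^(at)f(t)} = F(s-a)
L{cos(5t)} = s/(s² + 25)
Shift: (s + 3)/((s + 3)² + 25)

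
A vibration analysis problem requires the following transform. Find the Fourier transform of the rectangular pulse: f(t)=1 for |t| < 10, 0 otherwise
F(omega)=integral from -10 to 10 of e^(-j*omega*t) dt
=2*sin(10*omega)/omega=20*sinc(10*omega/pi)

Answer: 2*sin(10*omega)/omega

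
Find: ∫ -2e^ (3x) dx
Since d/dx[e^(3x)] = 3e^(3x), we get -2/3 e^(3x)+C

Answer: (-2/3)e^(3x)+C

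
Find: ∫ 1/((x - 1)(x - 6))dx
Partial fractions: 1/((x-1)(x-6))=A/(x-1)+B/(x-6)
A=-1/5, B=1/5
∫ [-1/5· 1/(x-1)+1/5· 1/(x-6)] dx
=(1/5)[ln|x-6| - ln|x-1|]+C

Answer: (1/5)·ln|(x-6)/(x-1)|+C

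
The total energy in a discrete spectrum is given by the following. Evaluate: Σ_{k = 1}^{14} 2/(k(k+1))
Partial fractions: 2/(k(k + 1))=2/k - 2/(k + 1)
Telescoping sum: 2(1 - 1/15)=2·14/15

Answer: 28/15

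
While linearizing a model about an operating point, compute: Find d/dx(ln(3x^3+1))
Chain rule: d/dx[ln(u)] = u'/u where u = 3x^3 + 1
u' = 9x^2

Answer: (9x^2)/(3x^3 + 1)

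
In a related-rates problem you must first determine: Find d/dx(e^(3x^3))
Chain rule: d/dx[e^u] = e^u · u' where u = 3x^3
u' = 9x^2

Answer: 9x^2·e^(3x^3)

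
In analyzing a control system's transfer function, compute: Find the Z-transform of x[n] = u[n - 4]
Using the time-shift property: Z{u[n-4]}=z^(-4) * z/(z-1)
=z^(-3)/(z-1)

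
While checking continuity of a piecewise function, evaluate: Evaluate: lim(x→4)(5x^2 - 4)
Polynomial is continuous, so substitute x = 4:
5·4^2 - 4 = 76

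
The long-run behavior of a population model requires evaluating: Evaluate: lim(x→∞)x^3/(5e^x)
Apply L'Hôpital 3 times (∞/∞ each time):
Eventually get 3!/(5e^x) → 0

Answer: 0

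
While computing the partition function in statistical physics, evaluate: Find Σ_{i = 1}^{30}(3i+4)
=3·Σ i+4·30=3·465+120=1515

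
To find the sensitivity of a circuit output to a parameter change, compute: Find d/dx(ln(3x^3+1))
Chain rule: d/dx[ln(u)] = u'/u where u = 3x^3+1
u' = 9x^2

Answer: (9x^2)/(3x^3+1)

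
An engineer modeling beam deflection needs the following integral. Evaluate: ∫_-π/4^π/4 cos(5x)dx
Antiderivative: sin(5x)/5
Evaluate at bounds: [sin(5·π/4)/5] - [sin(5·-π/4)/5]
=((-√2/2) - (√2/2))/5=-√2/5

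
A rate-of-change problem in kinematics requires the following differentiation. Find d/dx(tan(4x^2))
Chain rule: d/dx[tan(u)] = sec²(u)·u' where u = 4x^2
u' = 8x

Answer: 8x·sec²(4x^2)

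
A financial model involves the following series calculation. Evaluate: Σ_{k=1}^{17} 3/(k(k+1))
Partial fractions: 3/(k(k+1)) = 3/k - 3/(k+1)
Telescoping sum: 3(1-1/18) = 3·17/18

Answer: 17/6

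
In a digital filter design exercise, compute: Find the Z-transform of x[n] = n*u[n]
Standard pair: Z{n*u[n]} = z/(z-1)^2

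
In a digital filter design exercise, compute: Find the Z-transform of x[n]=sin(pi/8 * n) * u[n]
Z{sin(w0*n)*u[n]}=z*sin(w0)/(z^2-2z*cos(w0)+1)
With w0=pi/8: X(z)=z*sin(pi/8)/(z^2-2z*cos(pi/8)+1)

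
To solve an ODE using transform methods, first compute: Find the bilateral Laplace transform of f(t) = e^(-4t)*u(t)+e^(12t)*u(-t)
For e^(-4t)*u(t): L=1/(s + 4), Re(s) > -4
For e^(12t)*u(-t): L=-1/(s-12), Re(s) < 12
Combined: F(s)=1/(s + 4) - 1/(s-12), -4 < Re(s) < 12

Answer: 1/(s + 4) - 1/(s-12), ROC: -4 < Re(s) < 12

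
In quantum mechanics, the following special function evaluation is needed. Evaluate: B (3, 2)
B(x,y) = Γ(x)Γ(y)/Γ(x + y) = (x-1)!(y-1)!/(x + y-1)!
B(3,2) = 2!·1!/4! = 1/12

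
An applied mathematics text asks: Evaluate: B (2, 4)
B(x,y) = Γ(x)Γ(y)/Γ(x+y) = (x-1)!(y-1)!/(x+y-1)!
B(2,4) = 1!·3!/5! = 1/20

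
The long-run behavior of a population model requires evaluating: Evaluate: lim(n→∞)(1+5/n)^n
This is the definition of e^5: lim(1 + 5/n)^n = e^5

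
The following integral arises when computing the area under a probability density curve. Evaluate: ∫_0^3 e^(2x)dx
Antiderivative: (1/2)e^(2x)
Evaluate: (1/2)(e^6-1)

Answer: (e^6-1)/2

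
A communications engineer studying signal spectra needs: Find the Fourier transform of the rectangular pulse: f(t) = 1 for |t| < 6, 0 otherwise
F(omega) = integral from -6 to 6 of e^(-j*omega*t) dt
= 2*sin(6*omega)/omega = 12*sinc(6*omega/pi)

Answer: 2*sin(6*omega)/omega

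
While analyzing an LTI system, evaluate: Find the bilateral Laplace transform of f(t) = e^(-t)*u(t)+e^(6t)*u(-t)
For e^(-t)*u(t): L=1/(s + 1), Re(s) > -1
For e^(6t)*u(-t): L=-1/(s-6), Re(s) < 6
Combined: F(s)=1/(s + 1) - 1/(s-6), -1 < Re(s) < 6

Answer: 1/(s + 1) - 1/(s-6), ROC: -1 < Re(s) < 6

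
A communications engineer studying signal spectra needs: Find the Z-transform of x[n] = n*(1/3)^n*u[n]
Using the property Z{n*a^n*u[n]}=az/(z-a)^2
With a=1/3: X(z)=(1/3)z/(z - 1/3)^2, |z| > 1/3

Answer: (1/3)z/(z - 1/3)^2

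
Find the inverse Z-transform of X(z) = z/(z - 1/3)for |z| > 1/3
Standard pair: z/(z-a) <-> a^n*u[n] for causal signals
With a = 1/3: x[n] = (1/3)^n*u[n]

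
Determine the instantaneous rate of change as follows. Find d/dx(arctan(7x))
d/dx[arctan(u)]=u'/(1 + u²), u=7x, u'=7

Answer: 7/(1 + 49x²)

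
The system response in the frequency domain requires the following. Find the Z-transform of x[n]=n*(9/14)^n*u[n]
Using the property Z{n*a^n*u[n]}=az/(z-a)^2
With a=9/14: X(z)=(9/14)z/(z - 9/14)^2, |z| > 9/14

Answer: (9/14)z/(z - 9/14)^2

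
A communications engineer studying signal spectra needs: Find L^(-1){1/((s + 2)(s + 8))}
Partial fractions: 1/((s+2)(s+8))=A/(s+2)+B/(s+8)
Cover-up: A=1/(s+8)|_{s=-2}=1/6; B=1/(s+2)|_{s=-8}=-1/6
L^(-1)=(1/6)e^(-2t) - (1/6)e^(-8t)

Answer: (1/6)(e^(-2t) - e^(-8t))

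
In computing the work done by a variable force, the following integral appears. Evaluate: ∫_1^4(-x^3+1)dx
Step 1: Find antiderivative F(x)=(-1/4)x^4+x
Step 2: F(4) - F(1)=-60 - (3/4)=-243/4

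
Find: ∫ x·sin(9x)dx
By parts: u=x, dv=sin(9x) dx
du=dx, v=-cos(9x)/9
=-x·cos(9x)/9 + sin(9x)/9² + C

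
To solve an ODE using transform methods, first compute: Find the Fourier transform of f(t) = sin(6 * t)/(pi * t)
sin(W*t)/(pi*t)=(W/pi)*sinc(W*t/pi) is the impulse response of the ideal low-pass filter with cutoff W (here W=6).
Its Fourier transform is a rectangular function:
F(omega)=1 for |omega| < 6, 0 otherwise

Answer: rect(omega/12) [i.e., 1 for |omega| < 6, 0 otherwise]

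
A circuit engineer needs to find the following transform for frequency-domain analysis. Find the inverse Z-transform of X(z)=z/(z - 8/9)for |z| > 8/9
Standard pair: z/(z-a) <-> a^n * u[n] for causal signals
With a = 8/9: x[n] = (8/9)^n * u[n]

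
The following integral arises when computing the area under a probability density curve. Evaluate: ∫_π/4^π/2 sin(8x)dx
Antiderivative: -cos(8x)/8
Evaluate at bounds: [-cos(8·π/2)/8] - [-cos(8·π/4)/8]
=(-(1) + (1))/8=0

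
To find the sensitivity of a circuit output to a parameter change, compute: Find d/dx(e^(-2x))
Chain rule: d/dx[e^u]=e^u · u' where u=-2x
u'=-2

Answer: -2·e^(-2x)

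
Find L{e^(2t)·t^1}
First shifting: L{e^(at)f(t)} = F(s-a)
L{t^1} = 1/s^2
Shift s → s-2: 1/(s-2)^2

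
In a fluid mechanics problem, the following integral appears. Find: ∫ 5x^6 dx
Using power rule: ∫ 5x^6 dx = 5/7 x^7 + C = (5/7)x^7 + C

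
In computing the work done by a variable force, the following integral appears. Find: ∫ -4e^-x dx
Since d/dx[e^-x] = - e^-x, we get 4e^-x + C

Answer: 4e^-x + C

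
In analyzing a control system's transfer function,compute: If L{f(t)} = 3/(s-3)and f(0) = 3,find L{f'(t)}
L{f'(t)} = s·F(s) - f(0) = 3s/(s-3) - 3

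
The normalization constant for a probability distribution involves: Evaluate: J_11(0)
J_n(0)=0 for all n > 0 (Bessel function of first kind)
J_11(0)=0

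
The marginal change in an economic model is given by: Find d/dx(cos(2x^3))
Chain rule: d/dx[cos(u)] = -sin(u)·u' where u = 2x^3
u' = 6x^2

Answer: -6x^2·sin(2x^3)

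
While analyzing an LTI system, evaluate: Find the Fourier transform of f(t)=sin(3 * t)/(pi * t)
sin(W*t)/(pi*t) = (W/pi)*sinc(W*t/pi) is the impulse response of the ideal low-pass filter with cutoff W (here W = 3).
Its Fourier transform is a rectangular function:
F(omega) = 1 for |omega| < 3, 0 otherwise

Answer: rect(omega/6) [i.e., 1 for |omega| < 3, 0 otherwise]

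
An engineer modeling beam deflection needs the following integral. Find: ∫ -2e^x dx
Since d/dx[e^x]=+e^x, we get -2e^x+C

Answer: -2e^x+C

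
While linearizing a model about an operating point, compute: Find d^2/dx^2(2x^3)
Apply power rule 2 times:
d^1: 6x^2
d^2: 12x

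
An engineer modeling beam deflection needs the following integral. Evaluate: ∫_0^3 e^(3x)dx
Antiderivative: (1/3)e^(3x)
Evaluate: (1/3)(e^9 - 1)

Answer: (e^9 - 1)/3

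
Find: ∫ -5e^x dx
Since d/dx[e^x] = + e^x, we get -5e^x + C

Answer: -5e^x + C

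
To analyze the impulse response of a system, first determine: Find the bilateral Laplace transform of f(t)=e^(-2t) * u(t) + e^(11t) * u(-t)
For e^(-2t) * u(t): L=1/(s+2), Re(s) > -2
For e^(11t) * u(-t): L=-1/(s-11), Re(s) < 11
Combined: F(s)=1/(s+2)-1/(s-11), -2 < Re(s) < 11

Answer: 1/(s+2)-1/(s-11), ROC: -2 < Re(s) < 11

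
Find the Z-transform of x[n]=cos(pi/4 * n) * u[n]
Z{cos(w0*n)*u[n]} = z(z - cos(w0))/(z^2-2z*cos(w0)+1)
With w0 = pi/4: X(z) = z(z - cos(pi/4))/(z^2-2z*cos(pi/4)+1)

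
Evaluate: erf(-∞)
erf(-∞)=-1 (the error function is odd, so erf(-∞)=-erf(∞)=-1)

Answer: -1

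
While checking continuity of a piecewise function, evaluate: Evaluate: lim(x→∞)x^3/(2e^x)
Apply L'Hôpital 3 times (∞/∞ each time):
Eventually get 3!/(2e^x) → 0

Answer: 0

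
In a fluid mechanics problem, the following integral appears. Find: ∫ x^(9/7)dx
Power rule: ∫ x^(9/7) dx = x^(16/7)/(16/7)+C

Answer: (7/16)·x^(16/7)+C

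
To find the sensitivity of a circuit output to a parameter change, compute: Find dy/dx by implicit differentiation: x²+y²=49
Differentiate both sides: 2x + 2y·(dy/dx)=0
Solve: dy/dx=-2x/(2y)=-x/y

Answer: dy/dx=-x/y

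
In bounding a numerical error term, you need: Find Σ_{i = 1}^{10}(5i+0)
=5·Σ i + 0·10=5·55 + 0=275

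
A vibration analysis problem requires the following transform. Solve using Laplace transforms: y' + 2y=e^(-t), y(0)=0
Take L: sY - 0+2Y=1/(s+1)
Y(s+2)=1/(s+1)+0
Y=1/((s+1)(s+2))+0/(s+2)
Partial fractions: 1/((s+1)(s+2))=1/(s+1)-1/(s+2)
So Y=1/(s+1)-1/(s+2)
Inverse Laplace transform (L^(-1){1/(s+1)}=e^(-t), L^(-1){1/(s+2)}=e^(-2t)):

Answer: y(t)=1·e^(-t) - e^(-2t)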